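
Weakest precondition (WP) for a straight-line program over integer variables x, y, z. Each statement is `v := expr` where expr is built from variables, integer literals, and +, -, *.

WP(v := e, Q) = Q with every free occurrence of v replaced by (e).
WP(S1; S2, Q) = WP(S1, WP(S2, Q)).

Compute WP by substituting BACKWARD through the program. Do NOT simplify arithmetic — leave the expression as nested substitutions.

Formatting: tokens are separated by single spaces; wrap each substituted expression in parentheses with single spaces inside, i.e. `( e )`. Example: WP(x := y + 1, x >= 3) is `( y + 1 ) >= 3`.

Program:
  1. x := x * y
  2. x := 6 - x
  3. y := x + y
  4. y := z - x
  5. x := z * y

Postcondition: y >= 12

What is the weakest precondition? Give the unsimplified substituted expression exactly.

post: y >= 12
stmt 5: x := z * y  -- replace 0 occurrence(s) of x with (z * y)
  => y >= 12
stmt 4: y := z - x  -- replace 1 occurrence(s) of y with (z - x)
  => ( z - x ) >= 12
stmt 3: y := x + y  -- replace 0 occurrence(s) of y with (x + y)
  => ( z - x ) >= 12
stmt 2: x := 6 - x  -- replace 1 occurrence(s) of x with (6 - x)
  => ( z - ( 6 - x ) ) >= 12
stmt 1: x := x * y  -- replace 1 occurrence(s) of x with (x * y)
  => ( z - ( 6 - ( x * y ) ) ) >= 12

Answer: ( z - ( 6 - ( x * y ) ) ) >= 12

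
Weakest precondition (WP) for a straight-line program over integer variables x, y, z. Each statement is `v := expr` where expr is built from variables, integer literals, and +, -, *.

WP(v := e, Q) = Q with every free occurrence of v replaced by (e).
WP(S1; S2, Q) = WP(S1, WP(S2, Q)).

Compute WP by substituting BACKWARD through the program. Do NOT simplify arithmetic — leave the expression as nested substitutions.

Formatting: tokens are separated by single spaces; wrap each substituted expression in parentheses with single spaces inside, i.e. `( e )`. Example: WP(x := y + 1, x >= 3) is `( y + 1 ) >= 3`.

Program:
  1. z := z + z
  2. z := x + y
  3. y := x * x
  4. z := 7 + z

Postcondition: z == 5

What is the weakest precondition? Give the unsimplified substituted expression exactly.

post: z == 5
stmt 4: z := 7 + z  -- replace 1 occurrence(s) of z with (7 + z)
  => ( 7 + z ) == 5
stmt 3: y := x * x  -- replace 0 occurrence(s) of y with (x * x)
  => ( 7 + z ) == 5
stmt 2: z := x + y  -- replace 1 occurrence(s) of z with (x + y)
  => ( 7 + ( x + y ) ) == 5
stmt 1: z := z + z  -- replace 0 occurrence(s) of z with (z + z)
  => ( 7 + ( x + y ) ) == 5

Answer: ( 7 + ( x + y ) ) == 5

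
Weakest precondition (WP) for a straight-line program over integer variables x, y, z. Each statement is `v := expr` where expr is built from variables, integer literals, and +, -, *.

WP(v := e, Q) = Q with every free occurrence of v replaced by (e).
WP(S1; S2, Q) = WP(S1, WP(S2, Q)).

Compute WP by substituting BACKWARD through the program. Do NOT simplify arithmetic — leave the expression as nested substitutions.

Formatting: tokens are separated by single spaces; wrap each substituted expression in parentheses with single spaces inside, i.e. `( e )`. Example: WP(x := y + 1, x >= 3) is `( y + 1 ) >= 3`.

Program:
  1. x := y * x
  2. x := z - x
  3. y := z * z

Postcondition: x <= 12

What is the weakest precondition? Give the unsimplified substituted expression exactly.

Answer: ( z - ( y * x ) ) <= 12

Derivation:
post: x <= 12
stmt 3: y := z * z  -- replace 0 occurrence(s) of y with (z * z)
  => x <= 12
stmt 2: x := z - x  -- replace 1 occurrence(s) of x with (z - x)
  => ( z - x ) <= 12
stmt 1: x := y * x  -- replace 1 occurrence(s) of x with (y * x)
  => ( z - ( y * x ) ) <= 12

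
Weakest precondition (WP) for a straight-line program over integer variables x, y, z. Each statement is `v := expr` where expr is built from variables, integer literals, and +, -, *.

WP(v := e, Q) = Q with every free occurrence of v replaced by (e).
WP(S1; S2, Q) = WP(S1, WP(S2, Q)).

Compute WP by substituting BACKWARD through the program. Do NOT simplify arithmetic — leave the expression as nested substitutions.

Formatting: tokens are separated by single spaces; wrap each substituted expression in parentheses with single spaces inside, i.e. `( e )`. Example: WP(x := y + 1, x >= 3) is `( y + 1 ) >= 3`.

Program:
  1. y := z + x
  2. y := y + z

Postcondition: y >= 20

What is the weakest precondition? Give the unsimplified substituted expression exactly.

post: y >= 20
stmt 2: y := y + z  -- replace 1 occurrence(s) of y with (y + z)
  => ( y + z ) >= 20
stmt 1: y := z + x  -- replace 1 occurrence(s) of y with (z + x)
  => ( ( z + x ) + z ) >= 20

Answer: ( ( z + x ) + z ) >= 20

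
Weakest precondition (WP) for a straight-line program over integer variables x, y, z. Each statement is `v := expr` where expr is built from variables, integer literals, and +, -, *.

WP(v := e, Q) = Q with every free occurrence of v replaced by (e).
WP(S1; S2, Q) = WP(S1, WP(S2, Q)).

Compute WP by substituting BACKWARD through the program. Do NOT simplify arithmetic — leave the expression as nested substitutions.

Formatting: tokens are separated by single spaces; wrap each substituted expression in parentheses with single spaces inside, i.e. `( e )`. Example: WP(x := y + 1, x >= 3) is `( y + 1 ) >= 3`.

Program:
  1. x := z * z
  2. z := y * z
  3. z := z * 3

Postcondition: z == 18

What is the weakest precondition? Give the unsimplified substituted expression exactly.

Answer: ( ( y * z ) * 3 ) == 18

Derivation:
post: z == 18
stmt 3: z := z * 3  -- replace 1 occurrence(s) of z with (z * 3)
  => ( z * 3 ) == 18
stmt 2: z := y * z  -- replace 1 occurrence(s) of z with (y * z)
  => ( ( y * z ) * 3 ) == 18
stmt 1: x := z * z  -- replace 0 occurrence(s) of x with (z * z)
  => ( ( y * z ) * 3 ) == 18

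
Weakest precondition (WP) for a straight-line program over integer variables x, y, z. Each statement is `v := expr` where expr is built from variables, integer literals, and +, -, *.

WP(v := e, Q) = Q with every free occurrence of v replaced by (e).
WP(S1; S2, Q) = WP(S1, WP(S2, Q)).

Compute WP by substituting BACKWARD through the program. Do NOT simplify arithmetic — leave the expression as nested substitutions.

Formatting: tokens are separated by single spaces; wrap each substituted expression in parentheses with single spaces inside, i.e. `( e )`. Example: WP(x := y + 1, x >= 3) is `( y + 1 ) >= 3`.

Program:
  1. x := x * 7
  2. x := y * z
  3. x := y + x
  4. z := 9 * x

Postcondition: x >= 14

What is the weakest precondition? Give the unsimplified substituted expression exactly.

Answer: ( y + ( y * z ) ) >= 14

Derivation:
post: x >= 14
stmt 4: z := 9 * x  -- replace 0 occurrence(s) of z with (9 * x)
  => x >= 14
stmt 3: x := y + x  -- replace 1 occurrence(s) of x with (y + x)
  => ( y + x ) >= 14
stmt 2: x := y * z  -- replace 1 occurrence(s) of x with (y * z)
  => ( y + ( y * z ) ) >= 14
stmt 1: x := x * 7  -- replace 0 occurrence(s) of x with (x * 7)
  => ( y + ( y * z ) ) >= 14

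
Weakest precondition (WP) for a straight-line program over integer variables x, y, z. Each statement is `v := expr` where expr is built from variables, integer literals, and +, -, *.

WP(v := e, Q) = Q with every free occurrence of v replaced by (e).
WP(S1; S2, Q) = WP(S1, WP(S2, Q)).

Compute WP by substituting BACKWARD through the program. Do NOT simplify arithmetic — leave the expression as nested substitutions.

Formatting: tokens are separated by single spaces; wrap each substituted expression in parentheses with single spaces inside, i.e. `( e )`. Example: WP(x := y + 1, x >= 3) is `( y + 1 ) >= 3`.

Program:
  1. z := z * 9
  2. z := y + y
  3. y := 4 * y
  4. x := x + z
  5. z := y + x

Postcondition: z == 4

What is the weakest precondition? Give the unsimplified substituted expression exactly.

post: z == 4
stmt 5: z := y + x  -- replace 1 occurrence(s) of z with (y + x)
  => ( y + x ) == 4
stmt 4: x := x + z  -- replace 1 occurrence(s) of x with (x + z)
  => ( y + ( x + z ) ) == 4
stmt 3: y := 4 * y  -- replace 1 occurrence(s) of y with (4 * y)
  => ( ( 4 * y ) + ( x + z ) ) == 4
stmt 2: z := y + y  -- replace 1 occurrence(s) of z with (y + y)
  => ( ( 4 * y ) + ( x + ( y + y ) ) ) == 4
stmt 1: z := z * 9  -- replace 0 occurrence(s) of z with (z * 9)
  => ( ( 4 * y ) + ( x + ( y + y ) ) ) == 4

Answer: ( ( 4 * y ) + ( x + ( y + y ) ) ) == 4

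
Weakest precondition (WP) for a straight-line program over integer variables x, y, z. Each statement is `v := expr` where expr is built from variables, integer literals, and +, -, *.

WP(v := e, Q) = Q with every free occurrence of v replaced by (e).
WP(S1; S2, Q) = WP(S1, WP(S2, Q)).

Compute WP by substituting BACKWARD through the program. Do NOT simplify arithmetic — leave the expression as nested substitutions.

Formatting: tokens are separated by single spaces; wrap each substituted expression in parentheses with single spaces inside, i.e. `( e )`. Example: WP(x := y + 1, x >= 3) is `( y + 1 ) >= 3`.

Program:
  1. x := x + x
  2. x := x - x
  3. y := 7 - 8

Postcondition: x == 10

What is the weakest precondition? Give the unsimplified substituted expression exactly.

Answer: ( ( x + x ) - ( x + x ) ) == 10

Derivation:
post: x == 10
stmt 3: y := 7 - 8  -- replace 0 occurrence(s) of y with (7 - 8)
  => x == 10
stmt 2: x := x - x  -- replace 1 occurrence(s) of x with (x - x)
  => ( x - x ) == 10
stmt 1: x := x + x  -- replace 2 occurrence(s) of x with (x + x)
  => ( ( x + x ) - ( x + x ) ) == 10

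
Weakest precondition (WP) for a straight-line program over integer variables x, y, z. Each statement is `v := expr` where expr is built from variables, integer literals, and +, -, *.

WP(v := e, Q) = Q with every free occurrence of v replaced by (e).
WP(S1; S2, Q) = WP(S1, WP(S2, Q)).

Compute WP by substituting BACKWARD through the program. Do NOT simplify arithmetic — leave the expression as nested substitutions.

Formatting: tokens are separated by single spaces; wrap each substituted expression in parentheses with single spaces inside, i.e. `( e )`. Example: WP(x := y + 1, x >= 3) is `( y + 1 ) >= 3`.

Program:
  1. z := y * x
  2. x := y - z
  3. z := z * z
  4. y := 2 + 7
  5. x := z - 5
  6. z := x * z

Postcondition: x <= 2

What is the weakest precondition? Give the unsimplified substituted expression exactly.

post: x <= 2
stmt 6: z := x * z  -- replace 0 occurrence(s) of z with (x * z)
  => x <= 2
stmt 5: x := z - 5  -- replace 1 occurrence(s) of x with (z - 5)
  => ( z - 5 ) <= 2
stmt 4: y := 2 + 7  -- replace 0 occurrence(s) of y with (2 + 7)
  => ( z - 5 ) <= 2
stmt 3: z := z * z  -- replace 1 occurrence(s) of z with (z * z)
  => ( ( z * z ) - 5 ) <= 2
stmt 2: x := y - z  -- replace 0 occurrence(s) of x with (y - z)
  => ( ( z * z ) - 5 ) <= 2
stmt 1: z := y * x  -- replace 2 occurrence(s) of z with (y * x)
  => ( ( ( y * x ) * ( y * x ) ) - 5 ) <= 2

Answer: ( ( ( y * x ) * ( y * x ) ) - 5 ) <= 2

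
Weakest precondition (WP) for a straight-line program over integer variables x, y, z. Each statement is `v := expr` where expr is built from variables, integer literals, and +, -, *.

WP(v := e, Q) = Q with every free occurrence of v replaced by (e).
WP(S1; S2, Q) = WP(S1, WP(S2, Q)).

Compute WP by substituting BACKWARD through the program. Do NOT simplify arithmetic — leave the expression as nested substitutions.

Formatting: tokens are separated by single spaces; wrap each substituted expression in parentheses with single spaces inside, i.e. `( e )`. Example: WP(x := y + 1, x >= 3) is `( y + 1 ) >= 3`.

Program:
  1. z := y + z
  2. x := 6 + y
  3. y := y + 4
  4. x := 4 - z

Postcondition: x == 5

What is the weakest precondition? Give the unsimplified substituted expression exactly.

Answer: ( 4 - ( y + z ) ) == 5

Derivation:
post: x == 5
stmt 4: x := 4 - z  -- replace 1 occurrence(s) of x with (4 - z)
  => ( 4 - z ) == 5
stmt 3: y := y + 4  -- replace 0 occurrence(s) of y with (y + 4)
  => ( 4 - z ) == 5
stmt 2: x := 6 + y  -- replace 0 occurrence(s) of x with (6 + y)
  => ( 4 - z ) == 5
stmt 1: z := y + z  -- replace 1 occurrence(s) of z with (y + z)
  => ( 4 - ( y + z ) ) == 5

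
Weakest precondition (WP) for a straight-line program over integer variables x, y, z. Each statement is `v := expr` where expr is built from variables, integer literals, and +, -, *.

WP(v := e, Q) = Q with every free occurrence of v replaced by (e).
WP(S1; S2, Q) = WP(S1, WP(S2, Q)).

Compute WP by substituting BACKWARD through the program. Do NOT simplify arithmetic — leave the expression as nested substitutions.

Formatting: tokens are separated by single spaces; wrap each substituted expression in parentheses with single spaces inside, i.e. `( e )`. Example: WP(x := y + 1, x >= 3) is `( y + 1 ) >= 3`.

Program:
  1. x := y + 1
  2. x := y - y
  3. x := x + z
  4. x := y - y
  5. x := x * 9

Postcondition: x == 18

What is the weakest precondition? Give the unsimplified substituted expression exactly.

Answer: ( ( y - y ) * 9 ) == 18

Derivation:
post: x == 18
stmt 5: x := x * 9  -- replace 1 occurrence(s) of x with (x * 9)
  => ( x * 9 ) == 18
stmt 4: x := y - y  -- replace 1 occurrence(s) of x with (y - y)
  => ( ( y - y ) * 9 ) == 18
stmt 3: x := x + z  -- replace 0 occurrence(s) of x with (x + z)
  => ( ( y - y ) * 9 ) == 18
stmt 2: x := y - y  -- replace 0 occurrence(s) of x with (y - y)
  => ( ( y - y ) * 9 ) == 18
stmt 1: x := y + 1  -- replace 0 occurrence(s) of x with (y + 1)
  => ( ( y - y ) * 9 ) == 18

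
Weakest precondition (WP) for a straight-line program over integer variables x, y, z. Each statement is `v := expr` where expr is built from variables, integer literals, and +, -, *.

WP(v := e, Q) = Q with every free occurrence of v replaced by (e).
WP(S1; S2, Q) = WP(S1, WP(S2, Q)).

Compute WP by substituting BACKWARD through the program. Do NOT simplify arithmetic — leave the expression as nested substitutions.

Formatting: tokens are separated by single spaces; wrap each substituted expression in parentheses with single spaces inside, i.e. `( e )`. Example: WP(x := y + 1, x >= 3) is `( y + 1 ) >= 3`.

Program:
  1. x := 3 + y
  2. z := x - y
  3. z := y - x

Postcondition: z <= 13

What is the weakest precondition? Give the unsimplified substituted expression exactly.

post: z <= 13
stmt 3: z := y - x  -- replace 1 occurrence(s) of z with (y - x)
  => ( y - x ) <= 13
stmt 2: z := x - y  -- replace 0 occurrence(s) of z with (x - y)
  => ( y - x ) <= 13
stmt 1: x := 3 + y  -- replace 1 occurrence(s) of x with (3 + y)
  => ( y - ( 3 + y ) ) <= 13

Answer: ( y - ( 3 + y ) ) <= 13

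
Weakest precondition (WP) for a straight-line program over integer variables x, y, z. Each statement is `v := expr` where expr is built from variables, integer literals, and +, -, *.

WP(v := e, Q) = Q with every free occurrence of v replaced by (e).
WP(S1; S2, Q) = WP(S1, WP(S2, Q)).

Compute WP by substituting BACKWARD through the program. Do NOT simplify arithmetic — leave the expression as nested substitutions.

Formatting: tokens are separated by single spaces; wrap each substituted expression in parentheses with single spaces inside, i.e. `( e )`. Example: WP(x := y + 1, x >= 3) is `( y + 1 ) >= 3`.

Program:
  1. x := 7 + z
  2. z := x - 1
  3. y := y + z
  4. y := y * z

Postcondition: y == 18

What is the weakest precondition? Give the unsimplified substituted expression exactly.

post: y == 18
stmt 4: y := y * z  -- replace 1 occurrence(s) of y with (y * z)
  => ( y * z ) == 18
stmt 3: y := y + z  -- replace 1 occurrence(s) of y with (y + z)
  => ( ( y + z ) * z ) == 18
stmt 2: z := x - 1  -- replace 2 occurrence(s) of z with (x - 1)
  => ( ( y + ( x - 1 ) ) * ( x - 1 ) ) == 18
stmt 1: x := 7 + z  -- replace 2 occurrence(s) of x with (7 + z)
  => ( ( y + ( ( 7 + z ) - 1 ) ) * ( ( 7 + z ) - 1 ) ) == 18

Answer: ( ( y + ( ( 7 + z ) - 1 ) ) * ( ( 7 + z ) - 1 ) ) == 18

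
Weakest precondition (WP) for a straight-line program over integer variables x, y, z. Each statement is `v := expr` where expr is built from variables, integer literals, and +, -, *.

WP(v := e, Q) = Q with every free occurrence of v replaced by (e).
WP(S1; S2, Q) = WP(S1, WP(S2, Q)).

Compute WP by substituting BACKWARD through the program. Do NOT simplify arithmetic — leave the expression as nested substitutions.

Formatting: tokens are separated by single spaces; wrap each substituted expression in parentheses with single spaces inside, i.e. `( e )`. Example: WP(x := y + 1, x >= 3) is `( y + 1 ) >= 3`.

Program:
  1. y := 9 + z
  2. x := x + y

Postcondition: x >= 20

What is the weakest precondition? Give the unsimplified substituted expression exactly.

Answer: ( x + ( 9 + z ) ) >= 20

Derivation:
post: x >= 20
stmt 2: x := x + y  -- replace 1 occurrence(s) of x with (x + y)
  => ( x + y ) >= 20
stmt 1: y := 9 + z  -- replace 1 occurrence(s) of y with (9 + z)
  => ( x + ( 9 + z ) ) >= 20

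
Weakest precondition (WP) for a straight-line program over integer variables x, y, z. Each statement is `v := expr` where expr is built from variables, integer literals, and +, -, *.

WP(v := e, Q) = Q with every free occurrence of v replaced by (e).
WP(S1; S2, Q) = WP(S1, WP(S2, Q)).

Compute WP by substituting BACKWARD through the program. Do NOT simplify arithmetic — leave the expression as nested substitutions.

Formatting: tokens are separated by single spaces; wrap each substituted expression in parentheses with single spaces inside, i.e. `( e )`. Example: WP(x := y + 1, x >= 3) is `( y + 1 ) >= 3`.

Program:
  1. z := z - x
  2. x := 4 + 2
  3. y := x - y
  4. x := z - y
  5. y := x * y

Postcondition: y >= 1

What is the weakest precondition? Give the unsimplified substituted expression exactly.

Answer: ( ( ( z - x ) - ( ( 4 + 2 ) - y ) ) * ( ( 4 + 2 ) - y ) ) >= 1

Derivation:
post: y >= 1
stmt 5: y := x * y  -- replace 1 occurrence(s) of y with (x * y)
  => ( x * y ) >= 1
stmt 4: x := z - y  -- replace 1 occurrence(s) of x with (z - y)
  => ( ( z - y ) * y ) >= 1
stmt 3: y := x - y  -- replace 2 occurrence(s) of y with (x - y)
  => ( ( z - ( x - y ) ) * ( x - y ) ) >= 1
stmt 2: x := 4 + 2  -- replace 2 occurrence(s) of x with (4 + 2)
  => ( ( z - ( ( 4 + 2 ) - y ) ) * ( ( 4 + 2 ) - y ) ) >= 1
stmt 1: z := z - x  -- replace 1 occurrence(s) of z with (z - x)
  => ( ( ( z - x ) - ( ( 4 + 2 ) - y ) ) * ( ( 4 + 2 ) - y ) ) >= 1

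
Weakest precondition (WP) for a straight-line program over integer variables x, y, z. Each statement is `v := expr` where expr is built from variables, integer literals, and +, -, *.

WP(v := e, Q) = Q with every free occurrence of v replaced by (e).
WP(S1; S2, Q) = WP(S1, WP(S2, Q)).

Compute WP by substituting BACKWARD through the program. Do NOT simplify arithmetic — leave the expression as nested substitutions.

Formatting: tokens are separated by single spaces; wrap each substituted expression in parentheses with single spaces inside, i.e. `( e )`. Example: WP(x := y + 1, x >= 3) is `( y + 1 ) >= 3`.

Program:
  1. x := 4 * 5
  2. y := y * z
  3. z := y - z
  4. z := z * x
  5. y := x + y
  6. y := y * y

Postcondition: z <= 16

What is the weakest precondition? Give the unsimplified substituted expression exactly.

Answer: ( ( ( y * z ) - z ) * ( 4 * 5 ) ) <= 16

Derivation:
post: z <= 16
stmt 6: y := y * y  -- replace 0 occurrence(s) of y with (y * y)
  => z <= 16
stmt 5: y := x + y  -- replace 0 occurrence(s) of y with (x + y)
  => z <= 16
stmt 4: z := z * x  -- replace 1 occurrence(s) of z with (z * x)
  => ( z * x ) <= 16
stmt 3: z := y - z  -- replace 1 occurrence(s) of z with (y - z)
  => ( ( y - z ) * x ) <= 16
stmt 2: y := y * z  -- replace 1 occurrence(s) of y with (y * z)
  => ( ( ( y * z ) - z ) * x ) <= 16
stmt 1: x := 4 * 5  -- replace 1 occurrence(s) of x with (4 * 5)
  => ( ( ( y * z ) - z ) * ( 4 * 5 ) ) <= 16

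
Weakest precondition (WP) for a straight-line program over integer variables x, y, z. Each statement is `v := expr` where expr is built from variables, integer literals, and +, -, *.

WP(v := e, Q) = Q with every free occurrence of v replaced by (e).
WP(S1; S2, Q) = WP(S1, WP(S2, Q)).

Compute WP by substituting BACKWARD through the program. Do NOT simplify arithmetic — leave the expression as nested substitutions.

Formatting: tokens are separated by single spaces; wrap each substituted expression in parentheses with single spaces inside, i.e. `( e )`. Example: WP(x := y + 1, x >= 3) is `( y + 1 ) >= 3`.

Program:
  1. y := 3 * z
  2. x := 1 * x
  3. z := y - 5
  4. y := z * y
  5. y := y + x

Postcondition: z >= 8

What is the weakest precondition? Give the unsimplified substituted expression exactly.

post: z >= 8
stmt 5: y := y + x  -- replace 0 occurrence(s) of y with (y + x)
  => z >= 8
stmt 4: y := z * y  -- replace 0 occurrence(s) of y with (z * y)
  => z >= 8
stmt 3: z := y - 5  -- replace 1 occurrence(s) of z with (y - 5)
  => ( y - 5 ) >= 8
stmt 2: x := 1 * x  -- replace 0 occurrence(s) of x with (1 * x)
  => ( y - 5 ) >= 8
stmt 1: y := 3 * z  -- replace 1 occurrence(s) of y with (3 * z)
  => ( ( 3 * z ) - 5 ) >= 8

Answer: ( ( 3 * z ) - 5 ) >= 8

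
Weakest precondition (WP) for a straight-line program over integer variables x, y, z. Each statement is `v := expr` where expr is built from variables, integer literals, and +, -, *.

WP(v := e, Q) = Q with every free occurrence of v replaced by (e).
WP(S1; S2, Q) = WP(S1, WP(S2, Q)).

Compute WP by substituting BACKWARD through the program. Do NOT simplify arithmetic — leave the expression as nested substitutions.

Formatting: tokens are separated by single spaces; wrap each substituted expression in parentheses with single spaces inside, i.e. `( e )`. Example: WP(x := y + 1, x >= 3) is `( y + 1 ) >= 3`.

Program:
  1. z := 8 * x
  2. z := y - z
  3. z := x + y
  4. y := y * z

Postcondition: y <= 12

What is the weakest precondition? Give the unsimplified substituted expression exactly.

Answer: ( y * ( x + y ) ) <= 12

Derivation:
post: y <= 12
stmt 4: y := y * z  -- replace 1 occurrence(s) of y with (y * z)
  => ( y * z ) <= 12
stmt 3: z := x + y  -- replace 1 occurrence(s) of z with (x + y)
  => ( y * ( x + y ) ) <= 12
stmt 2: z := y - z  -- replace 0 occurrence(s) of z with (y - z)
  => ( y * ( x + y ) ) <= 12
stmt 1: z := 8 * x  -- replace 0 occurrence(s) of z with (8 * x)
  => ( y * ( x + y ) ) <= 12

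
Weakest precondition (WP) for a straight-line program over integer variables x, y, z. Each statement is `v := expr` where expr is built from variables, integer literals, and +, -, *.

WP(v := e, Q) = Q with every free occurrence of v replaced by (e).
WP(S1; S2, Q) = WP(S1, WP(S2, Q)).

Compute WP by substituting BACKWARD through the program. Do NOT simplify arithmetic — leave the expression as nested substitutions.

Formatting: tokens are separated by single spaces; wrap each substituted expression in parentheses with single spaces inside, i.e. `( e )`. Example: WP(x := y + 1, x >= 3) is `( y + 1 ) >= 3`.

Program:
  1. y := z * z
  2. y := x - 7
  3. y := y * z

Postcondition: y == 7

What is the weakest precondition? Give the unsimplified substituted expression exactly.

Answer: ( ( x - 7 ) * z ) == 7

Derivation:
post: y == 7
stmt 3: y := y * z  -- replace 1 occurrence(s) of y with (y * z)
  => ( y * z ) == 7
stmt 2: y := x - 7  -- replace 1 occurrence(s) of y with (x - 7)
  => ( ( x - 7 ) * z ) == 7
stmt 1: y := z * z  -- replace 0 occurrence(s) of y with (z * z)
  => ( ( x - 7 ) * z ) == 7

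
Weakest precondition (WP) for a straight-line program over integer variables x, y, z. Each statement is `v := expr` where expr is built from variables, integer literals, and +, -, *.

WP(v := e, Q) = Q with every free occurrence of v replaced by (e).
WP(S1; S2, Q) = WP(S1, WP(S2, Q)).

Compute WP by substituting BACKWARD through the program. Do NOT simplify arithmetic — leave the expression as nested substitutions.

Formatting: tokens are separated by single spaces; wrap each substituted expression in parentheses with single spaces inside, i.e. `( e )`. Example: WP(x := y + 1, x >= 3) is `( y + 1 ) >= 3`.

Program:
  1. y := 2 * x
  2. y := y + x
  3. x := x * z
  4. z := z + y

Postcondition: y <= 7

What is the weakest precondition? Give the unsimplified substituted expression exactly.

Answer: ( ( 2 * x ) + x ) <= 7

Derivation:
post: y <= 7
stmt 4: z := z + y  -- replace 0 occurrence(s) of z with (z + y)
  => y <= 7
stmt 3: x := x * z  -- replace 0 occurrence(s) of x with (x * z)
  => y <= 7
stmt 2: y := y + x  -- replace 1 occurrence(s) of y with (y + x)
  => ( y + x ) <= 7
stmt 1: y := 2 * x  -- replace 1 occurrence(s) of y with (2 * x)
  => ( ( 2 * x ) + x ) <= 7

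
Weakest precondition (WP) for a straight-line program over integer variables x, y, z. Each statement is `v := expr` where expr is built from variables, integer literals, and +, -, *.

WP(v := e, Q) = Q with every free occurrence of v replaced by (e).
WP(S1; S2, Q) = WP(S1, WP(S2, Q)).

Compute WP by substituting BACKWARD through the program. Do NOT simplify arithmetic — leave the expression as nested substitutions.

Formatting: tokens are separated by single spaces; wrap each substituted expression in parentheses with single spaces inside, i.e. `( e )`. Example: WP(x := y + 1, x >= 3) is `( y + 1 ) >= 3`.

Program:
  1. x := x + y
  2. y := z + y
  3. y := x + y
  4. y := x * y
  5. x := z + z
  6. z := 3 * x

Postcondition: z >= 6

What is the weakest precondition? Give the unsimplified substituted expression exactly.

Answer: ( 3 * ( z + z ) ) >= 6

Derivation:
post: z >= 6
stmt 6: z := 3 * x  -- replace 1 occurrence(s) of z with (3 * x)
  => ( 3 * x ) >= 6
stmt 5: x := z + z  -- replace 1 occurrence(s) of x with (z + z)
  => ( 3 * ( z + z ) ) >= 6
stmt 4: y := x * y  -- replace 0 occurrence(s) of y with (x * y)
  => ( 3 * ( z + z ) ) >= 6
stmt 3: y := x + y  -- replace 0 occurrence(s) of y with (x + y)
  => ( 3 * ( z + z ) ) >= 6
stmt 2: y := z + y  -- replace 0 occurrence(s) of y with (z + y)
  => ( 3 * ( z + z ) ) >= 6
stmt 1: x := x + y  -- replace 0 occurrence(s) of x with (x + y)
  => ( 3 * ( z + z ) ) >= 6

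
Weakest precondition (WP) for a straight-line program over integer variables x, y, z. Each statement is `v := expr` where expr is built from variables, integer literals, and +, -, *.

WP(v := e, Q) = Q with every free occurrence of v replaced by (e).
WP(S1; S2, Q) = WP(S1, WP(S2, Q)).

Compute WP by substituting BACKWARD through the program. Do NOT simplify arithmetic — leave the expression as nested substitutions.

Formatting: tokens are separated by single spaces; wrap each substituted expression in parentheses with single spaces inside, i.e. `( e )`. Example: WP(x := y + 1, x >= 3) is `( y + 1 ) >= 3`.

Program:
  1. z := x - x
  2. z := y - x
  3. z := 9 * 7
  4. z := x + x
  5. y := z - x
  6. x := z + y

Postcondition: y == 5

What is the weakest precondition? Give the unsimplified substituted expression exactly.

Answer: ( ( x + x ) - x ) == 5

Derivation:
post: y == 5
stmt 6: x := z + y  -- replace 0 occurrence(s) of x with (z + y)
  => y == 5
stmt 5: y := z - x  -- replace 1 occurrence(s) of y with (z - x)
  => ( z - x ) == 5
stmt 4: z := x + x  -- replace 1 occurrence(s) of z with (x + x)
  => ( ( x + x ) - x ) == 5
stmt 3: z := 9 * 7  -- replace 0 occurrence(s) of z with (9 * 7)
  => ( ( x + x ) - x ) == 5
stmt 2: z := y - x  -- replace 0 occurrence(s) of z with (y - x)
  => ( ( x + x ) - x ) == 5
stmt 1: z := x - x  -- replace 0 occurrence(s) of z with (x - x)
  => ( ( x + x ) - x ) == 5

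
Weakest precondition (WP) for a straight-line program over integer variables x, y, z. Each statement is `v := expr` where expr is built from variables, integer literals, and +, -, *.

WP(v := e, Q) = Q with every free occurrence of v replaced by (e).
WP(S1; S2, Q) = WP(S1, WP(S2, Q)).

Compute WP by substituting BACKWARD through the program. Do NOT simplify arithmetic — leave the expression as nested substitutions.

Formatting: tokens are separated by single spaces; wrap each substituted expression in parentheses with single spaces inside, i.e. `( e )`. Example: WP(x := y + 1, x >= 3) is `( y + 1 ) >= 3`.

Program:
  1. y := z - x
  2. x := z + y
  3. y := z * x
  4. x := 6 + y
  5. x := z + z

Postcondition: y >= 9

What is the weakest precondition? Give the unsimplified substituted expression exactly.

Answer: ( z * ( z + ( z - x ) ) ) >= 9

Derivation:
post: y >= 9
stmt 5: x := z + z  -- replace 0 occurrence(s) of x with (z + z)
  => y >= 9
stmt 4: x := 6 + y  -- replace 0 occurrence(s) of x with (6 + y)
  => y >= 9
stmt 3: y := z * x  -- replace 1 occurrence(s) of y with (z * x)
  => ( z * x ) >= 9
stmt 2: x := z + y  -- replace 1 occurrence(s) of x with (z + y)
  => ( z * ( z + y ) ) >= 9
stmt 1: y := z - x  -- replace 1 occurrence(s) of y with (z - x)
  => ( z * ( z + ( z - x ) ) ) >= 9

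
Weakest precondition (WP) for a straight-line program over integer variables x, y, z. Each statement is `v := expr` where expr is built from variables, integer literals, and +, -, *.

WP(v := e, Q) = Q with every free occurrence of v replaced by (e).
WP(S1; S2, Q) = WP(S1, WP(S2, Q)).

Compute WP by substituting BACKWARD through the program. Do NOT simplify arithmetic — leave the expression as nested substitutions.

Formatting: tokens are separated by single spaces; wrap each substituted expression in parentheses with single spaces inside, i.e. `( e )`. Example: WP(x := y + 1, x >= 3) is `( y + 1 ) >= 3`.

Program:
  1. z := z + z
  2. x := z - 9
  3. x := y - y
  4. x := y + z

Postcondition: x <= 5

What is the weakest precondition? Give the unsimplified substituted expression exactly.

post: x <= 5
stmt 4: x := y + z  -- replace 1 occurrence(s) of x with (y + z)
  => ( y + z ) <= 5
stmt 3: x := y - y  -- replace 0 occurrence(s) of x with (y - y)
  => ( y + z ) <= 5
stmt 2: x := z - 9  -- replace 0 occurrence(s) of x with (z - 9)
  => ( y + z ) <= 5
stmt 1: z := z + z  -- replace 1 occurrence(s) of z with (z + z)
  => ( y + ( z + z ) ) <= 5

Answer: ( y + ( z + z ) ) <= 5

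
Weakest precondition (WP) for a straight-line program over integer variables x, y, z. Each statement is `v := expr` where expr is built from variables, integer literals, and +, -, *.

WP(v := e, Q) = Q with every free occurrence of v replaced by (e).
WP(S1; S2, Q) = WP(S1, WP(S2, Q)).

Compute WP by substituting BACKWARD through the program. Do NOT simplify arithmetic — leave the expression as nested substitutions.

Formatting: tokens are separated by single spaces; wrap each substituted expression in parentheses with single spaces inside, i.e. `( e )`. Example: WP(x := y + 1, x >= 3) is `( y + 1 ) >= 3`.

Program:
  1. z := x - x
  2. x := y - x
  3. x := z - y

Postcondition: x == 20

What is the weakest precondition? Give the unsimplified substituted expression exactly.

post: x == 20
stmt 3: x := z - y  -- replace 1 occurrence(s) of x with (z - y)
  => ( z - y ) == 20
stmt 2: x := y - x  -- replace 0 occurrence(s) of x with (y - x)
  => ( z - y ) == 20
stmt 1: z := x - x  -- replace 1 occurrence(s) of z with (x - x)
  => ( ( x - x ) - y ) == 20

Answer: ( ( x - x ) - y ) == 20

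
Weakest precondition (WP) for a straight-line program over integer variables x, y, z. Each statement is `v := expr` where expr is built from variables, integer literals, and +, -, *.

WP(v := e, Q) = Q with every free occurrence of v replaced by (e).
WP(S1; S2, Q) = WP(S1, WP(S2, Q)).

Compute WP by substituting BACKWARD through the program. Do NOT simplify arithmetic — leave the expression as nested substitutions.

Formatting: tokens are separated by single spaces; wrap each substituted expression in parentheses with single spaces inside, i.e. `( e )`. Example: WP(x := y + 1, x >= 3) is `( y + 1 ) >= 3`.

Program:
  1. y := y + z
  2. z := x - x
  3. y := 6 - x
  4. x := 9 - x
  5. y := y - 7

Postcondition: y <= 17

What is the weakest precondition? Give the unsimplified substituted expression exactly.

post: y <= 17
stmt 5: y := y - 7  -- replace 1 occurrence(s) of y with (y - 7)
  => ( y - 7 ) <= 17
stmt 4: x := 9 - x  -- replace 0 occurrence(s) of x with (9 - x)
  => ( y - 7 ) <= 17
stmt 3: y := 6 - x  -- replace 1 occurrence(s) of y with (6 - x)
  => ( ( 6 - x ) - 7 ) <= 17
stmt 2: z := x - x  -- replace 0 occurrence(s) of z with (x - x)
  => ( ( 6 - x ) - 7 ) <= 17
stmt 1: y := y + z  -- replace 0 occurrence(s) of y with (y + z)
  => ( ( 6 - x ) - 7 ) <= 17

Answer: ( ( 6 - x ) - 7 ) <= 17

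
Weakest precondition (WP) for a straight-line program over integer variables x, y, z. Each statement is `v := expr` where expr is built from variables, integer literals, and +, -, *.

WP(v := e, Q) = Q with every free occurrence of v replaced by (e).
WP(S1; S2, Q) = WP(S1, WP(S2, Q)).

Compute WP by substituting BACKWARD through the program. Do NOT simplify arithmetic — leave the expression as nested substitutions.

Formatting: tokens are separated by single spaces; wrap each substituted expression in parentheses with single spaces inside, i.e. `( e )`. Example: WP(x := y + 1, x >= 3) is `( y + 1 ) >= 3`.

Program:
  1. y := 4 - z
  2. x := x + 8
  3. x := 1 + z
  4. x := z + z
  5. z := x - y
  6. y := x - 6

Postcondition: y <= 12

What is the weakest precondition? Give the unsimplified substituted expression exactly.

Answer: ( ( z + z ) - 6 ) <= 12

Derivation:
post: y <= 12
stmt 6: y := x - 6  -- replace 1 occurrence(s) of y with (x - 6)
  => ( x - 6 ) <= 12
stmt 5: z := x - y  -- replace 0 occurrence(s) of z with (x - y)
  => ( x - 6 ) <= 12
stmt 4: x := z + z  -- replace 1 occurrence(s) of x with (z + z)
  => ( ( z + z ) - 6 ) <= 12
stmt 3: x := 1 + z  -- replace 0 occurrence(s) of x with (1 + z)
  => ( ( z + z ) - 6 ) <= 12
stmt 2: x := x + 8  -- replace 0 occurrence(s) of x with (x + 8)
  => ( ( z + z ) - 6 ) <= 12
stmt 1: y := 4 - z  -- replace 0 occurrence(s) of y with (4 - z)
  => ( ( z + z ) - 6 ) <= 12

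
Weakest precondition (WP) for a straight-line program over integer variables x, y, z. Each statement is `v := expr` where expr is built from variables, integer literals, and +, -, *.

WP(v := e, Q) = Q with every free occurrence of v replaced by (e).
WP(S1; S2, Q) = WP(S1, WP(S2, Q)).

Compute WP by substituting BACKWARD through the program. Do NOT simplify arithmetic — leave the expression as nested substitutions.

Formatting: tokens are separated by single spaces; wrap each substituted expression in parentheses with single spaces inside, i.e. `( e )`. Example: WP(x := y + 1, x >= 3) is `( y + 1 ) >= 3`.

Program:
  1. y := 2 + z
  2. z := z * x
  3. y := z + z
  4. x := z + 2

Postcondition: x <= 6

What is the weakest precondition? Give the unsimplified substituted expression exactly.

Answer: ( ( z * x ) + 2 ) <= 6

Derivation:
post: x <= 6
stmt 4: x := z + 2  -- replace 1 occurrence(s) of x with (z + 2)
  => ( z + 2 ) <= 6
stmt 3: y := z + z  -- replace 0 occurrence(s) of y with (z + z)
  => ( z + 2 ) <= 6
stmt 2: z := z * x  -- replace 1 occurrence(s) of z with (z * x)
  => ( ( z * x ) + 2 ) <= 6
stmt 1: y := 2 + z  -- replace 0 occurrence(s) of y with (2 + z)
  => ( ( z * x ) + 2 ) <= 6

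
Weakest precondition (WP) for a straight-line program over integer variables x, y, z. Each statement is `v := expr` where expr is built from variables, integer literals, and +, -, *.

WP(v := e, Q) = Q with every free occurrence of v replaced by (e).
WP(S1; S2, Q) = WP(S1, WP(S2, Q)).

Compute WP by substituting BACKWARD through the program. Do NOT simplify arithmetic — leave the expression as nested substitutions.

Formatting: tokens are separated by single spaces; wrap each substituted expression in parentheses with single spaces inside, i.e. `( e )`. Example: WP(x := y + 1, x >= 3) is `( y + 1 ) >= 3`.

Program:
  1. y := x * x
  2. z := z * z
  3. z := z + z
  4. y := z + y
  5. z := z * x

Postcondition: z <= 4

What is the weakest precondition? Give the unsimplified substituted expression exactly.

Answer: ( ( ( z * z ) + ( z * z ) ) * x ) <= 4

Derivation:
post: z <= 4
stmt 5: z := z * x  -- replace 1 occurrence(s) of z with (z * x)
  => ( z * x ) <= 4
stmt 4: y := z + y  -- replace 0 occurrence(s) of y with (z + y)
  => ( z * x ) <= 4
stmt 3: z := z + z  -- replace 1 occurrence(s) of z with (z + z)
  => ( ( z + z ) * x ) <= 4
stmt 2: z := z * z  -- replace 2 occurrence(s) of z with (z * z)
  => ( ( ( z * z ) + ( z * z ) ) * x ) <= 4
stmt 1: y := x * x  -- replace 0 occurrence(s) of y with (x * x)
  => ( ( ( z * z ) + ( z * z ) ) * x ) <= 4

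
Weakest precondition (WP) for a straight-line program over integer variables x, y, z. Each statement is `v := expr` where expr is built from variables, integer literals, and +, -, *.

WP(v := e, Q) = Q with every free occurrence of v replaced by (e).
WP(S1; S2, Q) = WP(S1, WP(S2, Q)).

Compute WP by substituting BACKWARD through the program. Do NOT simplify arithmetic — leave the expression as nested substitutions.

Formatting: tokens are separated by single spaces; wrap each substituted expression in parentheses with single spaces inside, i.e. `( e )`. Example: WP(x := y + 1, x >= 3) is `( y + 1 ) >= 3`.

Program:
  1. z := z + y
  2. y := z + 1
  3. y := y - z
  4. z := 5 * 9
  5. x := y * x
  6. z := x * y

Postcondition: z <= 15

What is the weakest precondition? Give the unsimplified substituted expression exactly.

Answer: ( ( ( ( ( z + y ) + 1 ) - ( z + y ) ) * x ) * ( ( ( z + y ) + 1 ) - ( z + y ) ) ) <= 15

Derivation:
post: z <= 15
stmt 6: z := x * y  -- replace 1 occurrence(s) of z with (x * y)
  => ( x * y ) <= 15
stmt 5: x := y * x  -- replace 1 occurrence(s) of x with (y * x)
  => ( ( y * x ) * y ) <= 15
stmt 4: z := 5 * 9  -- replace 0 occurrence(s) of z with (5 * 9)
  => ( ( y * x ) * y ) <= 15
stmt 3: y := y - z  -- replace 2 occurrence(s) of y with (y - z)
  => ( ( ( y - z ) * x ) * ( y - z ) ) <= 15
stmt 2: y := z + 1  -- replace 2 occurrence(s) of y with (z + 1)
  => ( ( ( ( z + 1 ) - z ) * x ) * ( ( z + 1 ) - z ) ) <= 15
stmt 1: z := z + y  -- replace 4 occurrence(s) of z with (z + y)
  => ( ( ( ( ( z + y ) + 1 ) - ( z + y ) ) * x ) * ( ( ( z + y ) + 1 ) - ( z + y ) ) ) <= 15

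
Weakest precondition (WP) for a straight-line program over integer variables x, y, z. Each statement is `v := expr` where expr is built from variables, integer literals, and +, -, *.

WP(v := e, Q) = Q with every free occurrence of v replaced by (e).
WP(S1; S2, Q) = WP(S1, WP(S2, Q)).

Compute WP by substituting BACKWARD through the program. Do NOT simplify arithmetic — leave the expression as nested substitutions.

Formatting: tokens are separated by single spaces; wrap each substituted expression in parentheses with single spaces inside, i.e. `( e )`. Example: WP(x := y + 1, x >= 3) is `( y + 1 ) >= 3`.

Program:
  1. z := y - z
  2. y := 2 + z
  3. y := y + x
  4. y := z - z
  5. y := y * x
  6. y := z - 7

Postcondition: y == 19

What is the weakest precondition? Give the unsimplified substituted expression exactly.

Answer: ( ( y - z ) - 7 ) == 19

Derivation:
post: y == 19
stmt 6: y := z - 7  -- replace 1 occurrence(s) of y with (z - 7)
  => ( z - 7 ) == 19
stmt 5: y := y * x  -- replace 0 occurrence(s) of y with (y * x)
  => ( z - 7 ) == 19
stmt 4: y := z - z  -- replace 0 occurrence(s) of y with (z - z)
  => ( z - 7 ) == 19
stmt 3: y := y + x  -- replace 0 occurrence(s) of y with (y + x)
  => ( z - 7 ) == 19
stmt 2: y := 2 + z  -- replace 0 occurrence(s) of y with (2 + z)
  => ( z - 7 ) == 19
stmt 1: z := y - z  -- replace 1 occurrence(s) of z with (y - z)
  => ( ( y - z ) - 7 ) == 19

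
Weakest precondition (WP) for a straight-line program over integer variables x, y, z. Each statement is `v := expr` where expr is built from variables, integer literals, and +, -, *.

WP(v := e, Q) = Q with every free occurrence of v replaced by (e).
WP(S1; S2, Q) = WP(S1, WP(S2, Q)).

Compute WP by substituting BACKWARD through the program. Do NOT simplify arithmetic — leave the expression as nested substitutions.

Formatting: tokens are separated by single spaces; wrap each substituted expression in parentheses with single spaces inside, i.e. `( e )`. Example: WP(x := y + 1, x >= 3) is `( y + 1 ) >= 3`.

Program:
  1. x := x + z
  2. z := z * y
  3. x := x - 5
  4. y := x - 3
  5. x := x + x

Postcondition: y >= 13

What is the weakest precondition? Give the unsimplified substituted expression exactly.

Answer: ( ( ( x + z ) - 5 ) - 3 ) >= 13

Derivation:
post: y >= 13
stmt 5: x := x + x  -- replace 0 occurrence(s) of x with (x + x)
  => y >= 13
stmt 4: y := x - 3  -- replace 1 occurrence(s) of y with (x - 3)
  => ( x - 3 ) >= 13
stmt 3: x := x - 5  -- replace 1 occurrence(s) of x with (x - 5)
  => ( ( x - 5 ) - 3 ) >= 13
stmt 2: z := z * y  -- replace 0 occurrence(s) of z with (z * y)
  => ( ( x - 5 ) - 3 ) >= 13
stmt 1: x := x + z  -- replace 1 occurrence(s) of x with (x + z)
  => ( ( ( x + z ) - 5 ) - 3 ) >= 13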